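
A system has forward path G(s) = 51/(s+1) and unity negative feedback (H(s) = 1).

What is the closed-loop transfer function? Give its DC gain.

T(s) = G/(1+GH) = [51/(s+1)] / [1 + 51/(s+1)] = 51/(s+1+51) = 51/(s+52). DC gain = 51/52 = 0.9808.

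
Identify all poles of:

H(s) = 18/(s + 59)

Pole is where denominator = 0: s + 59 = 0, so s = -59.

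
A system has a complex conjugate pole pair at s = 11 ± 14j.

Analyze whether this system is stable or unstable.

Real part of poles is 11 (> 0, right half-plane). Unstable.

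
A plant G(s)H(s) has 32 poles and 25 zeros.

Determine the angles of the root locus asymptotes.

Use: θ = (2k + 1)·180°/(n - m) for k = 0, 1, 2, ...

n - m = 32 - 25 = 7. Angles: θk = (2k + 1)·180°/7 = 25.71°, 77.14°, 128.57°, 180°, 231.43°, 282.86°, 334.29°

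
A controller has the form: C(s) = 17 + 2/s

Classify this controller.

This is a Proportional-Integral (PI) controller.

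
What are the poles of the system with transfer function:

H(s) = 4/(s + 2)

Pole is where denominator = 0: s + 2 = 0, so s = -2.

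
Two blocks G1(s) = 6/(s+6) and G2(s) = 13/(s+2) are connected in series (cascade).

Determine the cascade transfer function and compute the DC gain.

Series: multiply transfer functions. G_eq = 6/(s+6) × 13/(s+2) = 78/((s+6)(s+2)). DC gain = 78/(6×2) = 6.5.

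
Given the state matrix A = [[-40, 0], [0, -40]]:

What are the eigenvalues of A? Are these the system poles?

For diagonal matrix, eigenvalues are diagonal entries: λ₁ = -40, λ₂ = -40. Eigenvalues of A = system poles.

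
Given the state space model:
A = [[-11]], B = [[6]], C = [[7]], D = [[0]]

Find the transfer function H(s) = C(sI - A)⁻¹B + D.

(sI - A)⁻¹ = 1/(s + 11). H(s) = 7 × 6/(s + 11) + 0 = 42/(s + 11).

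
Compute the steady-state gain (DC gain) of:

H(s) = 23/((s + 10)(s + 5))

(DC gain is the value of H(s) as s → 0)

DC gain = H(0) = 23/(10 × 5) = 23/50 = 0.46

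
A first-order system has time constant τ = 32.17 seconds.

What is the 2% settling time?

For first-order system, 2% settling time ≈ 4τ = 4 × 32.17 = 128.68 s.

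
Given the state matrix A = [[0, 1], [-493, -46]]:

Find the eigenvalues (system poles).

det(A - λI) = λ² - (-46)λ + 493 = (λ - (-29))(λ - (-17)). Eigenvalues: -29, -17.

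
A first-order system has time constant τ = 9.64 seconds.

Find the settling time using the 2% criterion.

For first-order system, 2% settling time ≈ 4τ = 4 × 9.64 = 38.56 s.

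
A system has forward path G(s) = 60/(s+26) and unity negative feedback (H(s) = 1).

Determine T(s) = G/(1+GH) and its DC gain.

T(s) = G/(1+GH) = [60/(s+26)] / [1 + 60/(s+26)] = 60/(s+26+60) = 60/(s+86). DC gain = 60/86 = 0.6977.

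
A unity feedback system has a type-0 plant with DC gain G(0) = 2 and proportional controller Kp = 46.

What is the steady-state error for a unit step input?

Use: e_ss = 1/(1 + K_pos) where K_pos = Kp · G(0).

K_pos = Kp · G(0) = 46 × 2 = 92. e_ss = 1/(1 + 92) = 0.0108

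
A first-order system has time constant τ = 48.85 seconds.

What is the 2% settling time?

For first-order system, 2% settling time ≈ 4τ = 4 × 48.85 = 195.4 s.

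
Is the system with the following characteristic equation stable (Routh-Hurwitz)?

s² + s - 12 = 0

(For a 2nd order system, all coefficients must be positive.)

Coefficients: 1, 1, -12. c=-12 not positive, so system is unstable.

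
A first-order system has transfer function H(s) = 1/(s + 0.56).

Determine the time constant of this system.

For H(s) = 1/(s + 1/τ), the pole is at -1/τ = -0.56, so τ = 1/0.56 = 1.7857 s.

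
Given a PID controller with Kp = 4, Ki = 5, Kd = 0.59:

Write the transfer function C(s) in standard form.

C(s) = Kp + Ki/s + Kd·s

Substituting values: C(s) = 4 + 5/s + 0.59s = (0.59s² + 4s + 5)/s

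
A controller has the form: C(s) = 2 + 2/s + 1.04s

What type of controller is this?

This is a Proportional-Integral-Derivative (PID) controller.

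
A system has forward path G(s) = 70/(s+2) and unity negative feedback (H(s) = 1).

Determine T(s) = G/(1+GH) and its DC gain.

T(s) = G/(1+GH) = [70/(s+2)] / [1 + 70/(s+2)] = 70/(s+2+70) = 70/(s+72). DC gain = 70/72 = 0.9722.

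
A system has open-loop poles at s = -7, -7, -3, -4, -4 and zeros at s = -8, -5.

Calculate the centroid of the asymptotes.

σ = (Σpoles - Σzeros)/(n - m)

σ = (Σpoles - Σzeros)/(n - m) = (-25 - (-13))/(5 - 2) = -12/3 = -4.0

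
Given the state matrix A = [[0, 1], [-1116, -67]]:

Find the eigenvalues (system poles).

det(A - λI) = λ² - (-67)λ + 1116 = (λ - (-36))(λ - (-31)). Eigenvalues: -36, -31.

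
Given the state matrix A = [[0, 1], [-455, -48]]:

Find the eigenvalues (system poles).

det(A - λI) = λ² - (-48)λ + 455 = (λ - (-13))(λ - (-35)). Eigenvalues: -13, -35.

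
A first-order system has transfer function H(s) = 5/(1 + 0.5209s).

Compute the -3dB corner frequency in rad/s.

Corner frequency = 1/τ = 1/0.5209 = 1.92 rad/s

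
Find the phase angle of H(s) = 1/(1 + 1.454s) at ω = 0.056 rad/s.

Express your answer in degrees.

Phase = -arctan(ωτ) = -arctan(0.056 × 1.454) = -4.7°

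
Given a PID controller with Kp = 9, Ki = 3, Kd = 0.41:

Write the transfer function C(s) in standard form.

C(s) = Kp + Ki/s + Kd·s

Substituting values: C(s) = 9 + 3/s + 0.41s = (0.41s² + 9s + 3)/s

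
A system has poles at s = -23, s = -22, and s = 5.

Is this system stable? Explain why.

Pole(s) at s = 5 are not in the left half-plane. System is unstable.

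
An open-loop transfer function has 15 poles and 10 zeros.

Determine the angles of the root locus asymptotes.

n - m = 15 - 10 = 5. Angles: θk = (2k + 1)·180°/5 = 36°, 108°, 180°, 252°, 324°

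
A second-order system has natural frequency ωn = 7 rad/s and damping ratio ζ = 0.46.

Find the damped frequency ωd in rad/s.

ωd = ωn√(1 - ζ²) = 7√(1 - 0.46²) = 6.22 rad/s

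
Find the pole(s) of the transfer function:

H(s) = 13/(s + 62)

Pole is where denominator = 0: s + 62 = 0, so s = -62.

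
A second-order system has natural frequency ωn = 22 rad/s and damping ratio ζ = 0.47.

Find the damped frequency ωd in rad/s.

ωd = ωn√(1 - ζ²) = 22√(1 - 0.47²) = 19.42 rad/s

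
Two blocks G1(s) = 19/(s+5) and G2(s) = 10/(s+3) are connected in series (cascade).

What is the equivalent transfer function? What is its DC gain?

Series: multiply transfer functions. G_eq = 19/(s+5) × 10/(s+3) = 190/((s+5)(s+3)). DC gain = 190/(5×3) = 12.6667.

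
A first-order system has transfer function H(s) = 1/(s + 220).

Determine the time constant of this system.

For H(s) = 1/(s + 1/τ), the pole is at -1/τ = -220, so τ = 1/220 = 0.0045 s.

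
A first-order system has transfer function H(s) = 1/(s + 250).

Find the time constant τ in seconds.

For H(s) = 1/(s + 1/τ), the pole is at -1/τ = -250, so τ = 1/250 = 0.004 s.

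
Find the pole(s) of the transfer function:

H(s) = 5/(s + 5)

Pole is where denominator = 0: s + 5 = 0, so s = -5.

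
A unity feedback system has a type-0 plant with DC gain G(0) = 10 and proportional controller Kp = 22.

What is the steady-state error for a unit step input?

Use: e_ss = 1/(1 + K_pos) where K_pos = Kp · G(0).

K_pos = Kp · G(0) = 22 × 10 = 220. e_ss = 1/(1 + 220) = 0.0045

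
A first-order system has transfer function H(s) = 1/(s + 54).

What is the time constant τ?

For H(s) = 1/(s + 1/τ), the pole is at -1/τ = -54, so τ = 1/54 = 0.0185 s.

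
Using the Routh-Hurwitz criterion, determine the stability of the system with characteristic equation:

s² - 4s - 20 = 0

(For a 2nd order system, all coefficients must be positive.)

Coefficients: 1, -4, -20. b=-4, c=-20 not positive, so system is unstable.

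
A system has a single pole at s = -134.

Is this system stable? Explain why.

Pole at s = -134 is in the left half-plane. Stable.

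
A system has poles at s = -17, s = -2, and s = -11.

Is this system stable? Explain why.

All poles are in the left half-plane. System is stable.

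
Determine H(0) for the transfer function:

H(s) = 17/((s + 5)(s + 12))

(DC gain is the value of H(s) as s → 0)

DC gain = H(0) = 17/(5 × 12) = 17/60 = 0.2833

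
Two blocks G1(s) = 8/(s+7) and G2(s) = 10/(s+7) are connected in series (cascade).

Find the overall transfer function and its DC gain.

Series: multiply transfer functions. G_eq = 8/(s+7) × 10/(s+7) = 80/((s+7)(s+7)). DC gain = 80/(7×7) = 1.6327.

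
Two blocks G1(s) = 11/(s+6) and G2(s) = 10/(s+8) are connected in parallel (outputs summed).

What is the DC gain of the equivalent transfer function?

Parallel: G_eq = G1 + G2. DC gain = G1(0) + G2(0) = 11/6 + 10/8 = 1.8333 + 1.25 = 3.0833.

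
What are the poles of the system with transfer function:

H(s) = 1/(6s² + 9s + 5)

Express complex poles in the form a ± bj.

Discriminant = 9² - 4×6×5 = 81 - 120 = -39 < 0, so the poles are a complex conjugate pair s = (-9 ± j√39)/(2×6). Real part = -9/(2×6) = -9/12 = -0.75; imaginary part = ±√39/(2×6) ≈ 0.5204. Poles: s = -0.75 ± 0.5204j.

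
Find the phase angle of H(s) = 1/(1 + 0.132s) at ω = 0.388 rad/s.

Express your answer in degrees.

Phase = -arctan(ωτ) = -arctan(0.388 × 0.132) = -2.9°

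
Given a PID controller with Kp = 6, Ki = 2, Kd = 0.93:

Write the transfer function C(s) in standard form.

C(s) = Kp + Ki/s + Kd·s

Substituting values: C(s) = 6 + 2/s + 0.93s = (0.93s² + 6s + 2)/s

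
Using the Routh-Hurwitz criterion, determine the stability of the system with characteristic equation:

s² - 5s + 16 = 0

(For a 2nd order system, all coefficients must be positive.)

Coefficients: 1, -5, 16. b=-5 not positive, so system is unstable.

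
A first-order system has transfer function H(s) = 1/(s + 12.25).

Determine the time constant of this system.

For H(s) = 1/(s + 1/τ), the pole is at -1/τ = -12.25, so τ = 1/12.25 = 0.0816 s.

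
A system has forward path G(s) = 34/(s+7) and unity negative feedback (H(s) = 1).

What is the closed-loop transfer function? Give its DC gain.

T(s) = G/(1+GH) = [34/(s+7)] / [1 + 34/(s+7)] = 34/(s+7+34) = 34/(s+41). DC gain = 34/41 = 0.8293.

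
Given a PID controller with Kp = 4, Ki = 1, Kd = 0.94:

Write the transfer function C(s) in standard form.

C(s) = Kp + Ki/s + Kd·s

Substituting values: C(s) = 4 + 1/s + 0.94s = (0.94s² + 4s + 1)/s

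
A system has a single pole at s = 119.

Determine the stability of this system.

Pole at s = 119 is in the right half-plane. Unstable.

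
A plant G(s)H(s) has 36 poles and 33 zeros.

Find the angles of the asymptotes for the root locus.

n - m = 36 - 33 = 3. Angles: θk = (2k + 1)·180°/3 = 60°, 180°, 300°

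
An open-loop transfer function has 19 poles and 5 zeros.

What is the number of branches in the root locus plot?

Root locus has n branches where n = number of poles = 19.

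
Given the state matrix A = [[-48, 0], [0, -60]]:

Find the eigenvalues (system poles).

For diagonal matrix, eigenvalues are diagonal entries: λ₁ = -48, λ₂ = -60.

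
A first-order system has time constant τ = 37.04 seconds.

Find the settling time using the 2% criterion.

For first-order system, 2% settling time ≈ 4τ = 4 × 37.04 = 148.16 s.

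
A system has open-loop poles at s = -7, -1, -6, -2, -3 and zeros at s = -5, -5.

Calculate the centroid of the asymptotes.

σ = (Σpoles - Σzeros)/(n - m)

σ = (Σpoles - Σzeros)/(n - m) = (-19 - (-10))/(5 - 2) = -9/3 = -3.0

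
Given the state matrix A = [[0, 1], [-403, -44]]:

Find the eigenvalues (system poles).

det(A - λI) = λ² - (-44)λ + 403 = (λ - (-13))(λ - (-31)). Eigenvalues: -13, -31.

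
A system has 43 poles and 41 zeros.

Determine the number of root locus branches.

Root locus has n branches where n = number of poles = 43.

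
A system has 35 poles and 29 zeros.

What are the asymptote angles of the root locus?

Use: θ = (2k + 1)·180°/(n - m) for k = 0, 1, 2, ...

n - m = 35 - 29 = 6. Angles: θk = (2k + 1)·180°/6 = 30°, 90°, 150°, 210°, 270°, 330°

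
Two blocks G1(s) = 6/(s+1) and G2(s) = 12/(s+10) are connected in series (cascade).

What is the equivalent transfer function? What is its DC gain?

Series: multiply transfer functions. G_eq = 6/(s+1) × 12/(s+10) = 72/((s+1)(s+10)). DC gain = 72/(1×10) = 7.2.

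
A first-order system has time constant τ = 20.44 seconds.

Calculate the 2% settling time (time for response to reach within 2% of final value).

For first-order system, 2% settling time ≈ 4τ = 4 × 20.44 = 81.76 s.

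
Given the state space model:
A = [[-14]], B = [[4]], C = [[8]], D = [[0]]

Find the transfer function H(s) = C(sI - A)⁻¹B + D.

(sI - A)⁻¹ = 1/(s + 14). H(s) = 8 × 4/(s + 14) + 0 = 32/(s + 14).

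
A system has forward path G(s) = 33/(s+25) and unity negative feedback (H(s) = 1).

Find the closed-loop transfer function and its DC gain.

T(s) = G/(1+GH) = [33/(s+25)] / [1 + 33/(s+25)] = 33/(s+25+33) = 33/(s+58). DC gain = 33/58 = 0.5690.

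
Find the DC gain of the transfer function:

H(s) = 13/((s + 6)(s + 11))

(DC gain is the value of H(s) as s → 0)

DC gain = H(0) = 13/(6 × 11) = 13/66 = 0.1970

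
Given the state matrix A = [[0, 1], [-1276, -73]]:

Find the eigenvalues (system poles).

det(A - λI) = λ² - (-73)λ + 1276 = (λ - (-44))(λ - (-29)). Eigenvalues: -44, -29.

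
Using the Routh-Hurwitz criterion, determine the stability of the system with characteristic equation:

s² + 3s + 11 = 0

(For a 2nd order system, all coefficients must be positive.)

Coefficients: 1, 3, 11. All positive, so system is stable.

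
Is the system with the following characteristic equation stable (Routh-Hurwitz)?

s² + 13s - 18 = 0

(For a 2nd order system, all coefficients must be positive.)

Coefficients: 1, 13, -18. c=-18 not positive, so system is unstable.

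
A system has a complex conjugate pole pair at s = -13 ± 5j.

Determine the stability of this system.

Real part of poles is -13 (< 0, left half-plane). Stable.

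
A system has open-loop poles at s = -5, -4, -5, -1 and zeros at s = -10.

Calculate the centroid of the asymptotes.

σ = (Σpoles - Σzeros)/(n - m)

σ = (Σpoles - Σzeros)/(n - m) = (-15 - (-10))/(4 - 1) = -5/3 = -1.67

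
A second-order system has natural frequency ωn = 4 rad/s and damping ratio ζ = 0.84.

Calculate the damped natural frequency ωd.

ωd = ωn√(1 - ζ²) = 4√(1 - 0.84²) = 2.17 rad/s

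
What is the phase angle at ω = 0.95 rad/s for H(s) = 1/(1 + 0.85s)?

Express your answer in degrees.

Phase = -arctan(ωτ) = -arctan(0.95 × 0.85) = -38.9°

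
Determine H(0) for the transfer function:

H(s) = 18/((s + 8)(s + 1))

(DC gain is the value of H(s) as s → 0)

DC gain = H(0) = 18/(8 × 1) = 18/8 = 2.25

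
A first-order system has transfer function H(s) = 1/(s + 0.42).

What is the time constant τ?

For H(s) = 1/(s + 1/τ), the pole is at -1/τ = -0.42, so τ = 1/0.42 = 2.3810 s.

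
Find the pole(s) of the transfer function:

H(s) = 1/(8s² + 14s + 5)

Discriminant = 14² - 4×8×5 = 196 - 160 = 36 > 0, so two distinct real poles. Using quadratic formula: s = (-14 ± √36)/(2×8) = (-14 ± √36)/16, with √36 = 6. s₁ = -8/16 = -0.5, s₂ = -20/16 = -1.25. Poles: s₁ = -0.5, s₂ = -1.25.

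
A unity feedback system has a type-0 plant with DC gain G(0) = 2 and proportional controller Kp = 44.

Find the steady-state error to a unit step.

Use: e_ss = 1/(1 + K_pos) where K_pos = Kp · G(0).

K_pos = Kp · G(0) = 44 × 2 = 88. e_ss = 1/(1 + 88) = 0.0112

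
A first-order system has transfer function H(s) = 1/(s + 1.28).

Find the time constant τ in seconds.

For H(s) = 1/(s + 1/τ), the pole is at -1/τ = -1.28, so τ = 1/1.28 = 0.78125 s.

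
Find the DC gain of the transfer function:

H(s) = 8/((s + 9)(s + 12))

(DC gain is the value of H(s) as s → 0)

DC gain = H(0) = 8/(9 × 12) = 8/108 = 0.0741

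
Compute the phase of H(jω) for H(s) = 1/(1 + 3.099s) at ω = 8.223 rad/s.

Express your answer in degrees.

Phase = -arctan(ωτ) = -arctan(8.223 × 3.099) = -87.8°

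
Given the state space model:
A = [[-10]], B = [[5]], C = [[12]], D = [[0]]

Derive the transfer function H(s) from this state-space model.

(sI - A)⁻¹ = 1/(s + 10). H(s) = 12 × 5/(s + 10) + 0 = 60/(s + 10).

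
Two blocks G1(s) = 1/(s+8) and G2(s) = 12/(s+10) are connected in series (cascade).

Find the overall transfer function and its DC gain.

Series: multiply transfer functions. G_eq = 1/(s+8) × 12/(s+10) = 12/((s+8)(s+10)). DC gain = 12/(8×10) = 0.15.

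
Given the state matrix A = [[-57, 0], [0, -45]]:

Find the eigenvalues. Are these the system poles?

For diagonal matrix, eigenvalues are diagonal entries: λ₁ = -57, λ₂ = -45. Eigenvalues of A = system poles.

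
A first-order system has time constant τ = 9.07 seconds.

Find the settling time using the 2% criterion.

For first-order system, 2% settling time ≈ 4τ = 4 × 9.07 = 36.28 s.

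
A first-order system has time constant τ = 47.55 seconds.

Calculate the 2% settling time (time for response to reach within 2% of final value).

For first-order system, 2% settling time ≈ 4τ = 4 × 47.55 = 190.2 s.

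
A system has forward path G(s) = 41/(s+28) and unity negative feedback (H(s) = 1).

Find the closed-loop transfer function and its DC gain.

T(s) = G/(1+GH) = [41/(s+28)] / [1 + 41/(s+28)] = 41/(s+28+41) = 41/(s+69). DC gain = 41/69 = 0.5942.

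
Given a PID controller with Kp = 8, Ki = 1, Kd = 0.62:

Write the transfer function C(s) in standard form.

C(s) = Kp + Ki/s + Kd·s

Substituting values: C(s) = 8 + 1/s + 0.62s = (0.62s² + 8s + 1)/s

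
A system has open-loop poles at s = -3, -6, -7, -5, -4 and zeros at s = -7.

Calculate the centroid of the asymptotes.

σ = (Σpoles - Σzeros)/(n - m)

σ = (Σpoles - Σzeros)/(n - m) = (-25 - (-7))/(5 - 1) = -18/4 = -4.5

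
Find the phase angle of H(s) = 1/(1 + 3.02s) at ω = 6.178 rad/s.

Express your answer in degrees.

Phase = -arctan(ωτ) = -arctan(6.178 × 3.02) = -86.9°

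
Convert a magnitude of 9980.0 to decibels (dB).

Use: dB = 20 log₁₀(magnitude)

dB = 20 log₁₀(9980.0) = 80.0 dB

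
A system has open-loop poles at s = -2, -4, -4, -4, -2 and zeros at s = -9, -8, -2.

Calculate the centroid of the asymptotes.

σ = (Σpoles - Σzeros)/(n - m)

σ = (Σpoles - Σzeros)/(n - m) = (-16 - (-19))/(5 - 3) = 3/2 = 1.5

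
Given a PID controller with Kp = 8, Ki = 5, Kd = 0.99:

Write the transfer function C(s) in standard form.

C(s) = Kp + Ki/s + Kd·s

Substituting values: C(s) = 8 + 5/s + 0.99s = (0.99s² + 8s + 5)/s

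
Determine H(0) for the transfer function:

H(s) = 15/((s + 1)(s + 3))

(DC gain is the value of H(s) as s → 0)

DC gain = H(0) = 15/(1 × 3) = 15/3 = 5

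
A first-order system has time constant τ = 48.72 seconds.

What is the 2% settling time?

For first-order system, 2% settling time ≈ 4τ = 4 × 48.72 = 194.88 s.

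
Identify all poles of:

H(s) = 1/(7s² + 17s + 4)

Discriminant = 17² - 4×7×4 = 289 - 112 = 177 > 0, so two distinct real poles. Using quadratic formula: s = (-17 ± √177)/(2×7) = (-17 ± √177)/14, with √177 ≈ 13.3041. s₁ ≈ -0.2640, s₂ ≈ -2.1646. Poles: s₁ = -0.2640, s₂ = -2.1646.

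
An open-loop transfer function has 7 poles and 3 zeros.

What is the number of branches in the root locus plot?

Root locus has n branches where n = number of poles = 7.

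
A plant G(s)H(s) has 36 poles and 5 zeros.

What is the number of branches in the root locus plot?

Root locus has n branches where n = number of poles = 36.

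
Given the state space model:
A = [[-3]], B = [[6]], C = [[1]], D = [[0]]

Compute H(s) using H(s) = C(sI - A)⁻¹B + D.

(sI - A)⁻¹ = 1/(s + 3). H(s) = 1 × 6/(s + 3) + 0 = 6/(s + 3).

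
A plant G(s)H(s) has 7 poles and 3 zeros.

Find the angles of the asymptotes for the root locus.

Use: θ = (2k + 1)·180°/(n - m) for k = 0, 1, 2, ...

n - m = 7 - 3 = 4. Angles: θk = (2k + 1)·180°/4 = 45°, 135°, 225°, 315°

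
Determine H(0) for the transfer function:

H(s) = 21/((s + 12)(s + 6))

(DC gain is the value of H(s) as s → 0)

DC gain = H(0) = 21/(12 × 6) = 21/72 = 0.2917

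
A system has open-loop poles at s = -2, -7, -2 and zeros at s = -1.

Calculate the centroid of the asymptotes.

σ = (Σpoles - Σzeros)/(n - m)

σ = (Σpoles - Σzeros)/(n - m) = (-11 - (-1))/(3 - 1) = -10/2 = -5.0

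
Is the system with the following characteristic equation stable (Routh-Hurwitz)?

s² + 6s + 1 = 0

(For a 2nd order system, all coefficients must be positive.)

Coefficients: 1, 6, 1. All positive, so system is stable.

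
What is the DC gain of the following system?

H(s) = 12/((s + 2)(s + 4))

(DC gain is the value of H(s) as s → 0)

DC gain = H(0) = 12/(2 × 4) = 12/8 = 1.5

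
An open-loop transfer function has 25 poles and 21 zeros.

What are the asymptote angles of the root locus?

n - m = 25 - 21 = 4. Angles: θk = (2k + 1)·180°/4 = 45°, 135°, 225°, 315°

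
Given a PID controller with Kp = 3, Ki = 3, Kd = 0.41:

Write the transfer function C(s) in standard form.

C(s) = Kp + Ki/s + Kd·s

Substituting values: C(s) = 3 + 3/s + 0.41s = (0.41s² + 3s + 3)/s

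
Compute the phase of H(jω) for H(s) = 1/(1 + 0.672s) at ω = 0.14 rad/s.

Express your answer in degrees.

Phase = -arctan(ωτ) = -arctan(0.14 × 0.672) = -5.4°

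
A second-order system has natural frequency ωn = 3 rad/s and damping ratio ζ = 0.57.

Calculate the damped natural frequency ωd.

ωd = ωn√(1 - ζ²) = 3√(1 - 0.57²) = 2.46 rad/s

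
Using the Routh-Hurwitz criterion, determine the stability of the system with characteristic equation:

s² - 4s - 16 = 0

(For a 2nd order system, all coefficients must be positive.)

Coefficients: 1, -4, -16. b=-4, c=-16 not positive, so system is unstable.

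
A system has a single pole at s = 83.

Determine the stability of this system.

Pole at s = 83 is in the right half-plane. Unstable.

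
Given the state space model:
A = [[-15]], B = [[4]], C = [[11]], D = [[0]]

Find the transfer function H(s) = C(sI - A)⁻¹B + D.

(sI - A)⁻¹ = 1/(s + 15). H(s) = 11 × 4/(s + 15) + 0 = 44/(s + 15).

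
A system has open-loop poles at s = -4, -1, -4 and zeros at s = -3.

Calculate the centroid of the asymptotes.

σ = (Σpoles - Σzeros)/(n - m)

σ = (Σpoles - Σzeros)/(n - m) = (-9 - (-3))/(3 - 1) = -6/2 = -3.0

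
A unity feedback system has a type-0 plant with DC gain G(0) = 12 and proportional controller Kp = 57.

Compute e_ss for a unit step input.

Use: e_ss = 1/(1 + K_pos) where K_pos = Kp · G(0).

K_pos = Kp · G(0) = 57 × 12 = 684. e_ss = 1/(1 + 684) = 0.0015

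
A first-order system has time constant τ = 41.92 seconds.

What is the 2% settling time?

For first-order system, 2% settling time ≈ 4τ = 4 × 41.92 = 167.68 s.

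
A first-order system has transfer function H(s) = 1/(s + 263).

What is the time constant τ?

For H(s) = 1/(s + 1/τ), the pole is at -1/τ = -263, so τ = 1/263 = 0.0038 s.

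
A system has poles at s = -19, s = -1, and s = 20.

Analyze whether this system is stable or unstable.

Pole(s) at s = 20 are not in the left half-plane. System is unstable.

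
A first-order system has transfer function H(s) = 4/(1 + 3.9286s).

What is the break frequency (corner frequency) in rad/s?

Corner frequency = 1/τ = 1/3.9286 = 0.255 rad/s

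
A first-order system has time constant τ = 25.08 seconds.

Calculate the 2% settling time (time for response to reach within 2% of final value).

For first-order system, 2% settling time ≈ 4τ = 4 × 25.08 = 100.32 s.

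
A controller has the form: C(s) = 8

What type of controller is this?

This is a Proportional (P) controller.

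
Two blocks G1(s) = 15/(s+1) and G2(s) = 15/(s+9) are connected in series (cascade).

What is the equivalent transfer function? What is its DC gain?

Series: multiply transfer functions. G_eq = 15/(s+1) × 15/(s+9) = 225/((s+1)(s+9)). DC gain = 225/(1×9) = 25.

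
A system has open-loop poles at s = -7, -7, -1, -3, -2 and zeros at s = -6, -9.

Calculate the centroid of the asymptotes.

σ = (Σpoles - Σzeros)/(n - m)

σ = (Σpoles - Σzeros)/(n - m) = (-20 - (-15))/(5 - 2) = -5/3 = -1.67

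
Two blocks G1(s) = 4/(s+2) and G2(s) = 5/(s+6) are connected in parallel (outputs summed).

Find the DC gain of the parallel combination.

Parallel: G_eq = G1 + G2. DC gain = G1(0) + G2(0) = 4/2 + 5/6 = 2 + 0.8333 = 2.8333.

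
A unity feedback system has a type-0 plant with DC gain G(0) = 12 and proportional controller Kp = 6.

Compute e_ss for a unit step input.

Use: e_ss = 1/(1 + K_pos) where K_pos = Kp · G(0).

K_pos = Kp · G(0) = 6 × 12 = 72. e_ss = 1/(1 + 72) = 0.0137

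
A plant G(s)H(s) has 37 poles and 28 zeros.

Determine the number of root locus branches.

Root locus has n branches where n = number of poles = 37.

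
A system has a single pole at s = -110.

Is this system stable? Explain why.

Pole at s = -110 is in the left half-plane. Stable.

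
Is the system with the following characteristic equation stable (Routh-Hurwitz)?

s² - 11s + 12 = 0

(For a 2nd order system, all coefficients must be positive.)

Coefficients: 1, -11, 12. b=-11 not positive, so system is unstable.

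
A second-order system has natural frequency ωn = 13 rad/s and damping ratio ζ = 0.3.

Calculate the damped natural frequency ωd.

ωd = ωn√(1 - ζ²) = 13√(1 - 0.3²) = 12.4 rad/s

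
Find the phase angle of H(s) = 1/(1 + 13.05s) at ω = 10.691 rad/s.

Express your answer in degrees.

Phase = -arctan(ωτ) = -arctan(10.691 × 13.05) = -89.6°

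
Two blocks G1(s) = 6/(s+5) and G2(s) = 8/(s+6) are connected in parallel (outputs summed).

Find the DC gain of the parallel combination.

Parallel: G_eq = G1 + G2. DC gain = G1(0) + G2(0) = 6/5 + 8/6 = 1.2 + 1.3333 = 2.5333.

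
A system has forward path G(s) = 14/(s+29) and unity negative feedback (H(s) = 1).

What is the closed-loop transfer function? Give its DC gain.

T(s) = G/(1+GH) = [14/(s+29)] / [1 + 14/(s+29)] = 14/(s+29+14) = 14/(s+43). DC gain = 14/43 = 0.3256.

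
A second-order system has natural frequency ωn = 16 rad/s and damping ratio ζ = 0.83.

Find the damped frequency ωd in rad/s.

ωd = ωn√(1 - ζ²) = 16√(1 - 0.83²) = 8.92 rad/s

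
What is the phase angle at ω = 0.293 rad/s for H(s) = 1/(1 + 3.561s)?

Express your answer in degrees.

Phase = -arctan(ωτ) = -arctan(0.293 × 3.561) = -46.2°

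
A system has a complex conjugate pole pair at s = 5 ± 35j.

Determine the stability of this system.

Real part of poles is 5 (> 0, right half-plane). Unstable.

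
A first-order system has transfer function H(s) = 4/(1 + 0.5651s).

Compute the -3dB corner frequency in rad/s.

Corner frequency = 1/τ = 1/0.5651 = 1.77 rad/s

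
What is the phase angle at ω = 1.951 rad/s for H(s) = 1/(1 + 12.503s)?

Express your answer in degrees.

Phase = -arctan(ωτ) = -arctan(1.951 × 12.503) = -87.7°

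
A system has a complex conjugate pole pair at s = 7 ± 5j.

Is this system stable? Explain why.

Real part of poles is 7 (> 0, right half-plane). Unstable.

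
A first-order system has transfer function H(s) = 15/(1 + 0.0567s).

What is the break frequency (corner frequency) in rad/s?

Corner frequency = 1/τ = 1/0.0567 = 17.637 rad/s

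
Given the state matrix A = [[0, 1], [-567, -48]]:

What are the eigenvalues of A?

det(A - λI) = λ² - (-48)λ + 567 = (λ - (-27))(λ - (-21)). Eigenvalues: -27, -21.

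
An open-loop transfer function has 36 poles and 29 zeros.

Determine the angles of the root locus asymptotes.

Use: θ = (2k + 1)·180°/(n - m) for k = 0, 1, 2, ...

n - m = 36 - 29 = 7. Angles: θk = (2k + 1)·180°/7 = 25.71°, 77.14°, 128.57°, 180°, 231.43°, 282.86°, 334.29°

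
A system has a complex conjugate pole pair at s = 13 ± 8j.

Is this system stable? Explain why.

Real part of poles is 13 (> 0, right half-plane). Unstable.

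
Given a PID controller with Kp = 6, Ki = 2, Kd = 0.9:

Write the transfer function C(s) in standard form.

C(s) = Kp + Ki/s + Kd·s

Substituting values: C(s) = 6 + 2/s + 0.9s = (0.9s² + 6s + 2)/s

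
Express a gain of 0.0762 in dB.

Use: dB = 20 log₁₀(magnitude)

dB = 20 log₁₀(0.0762) = -22.4 dB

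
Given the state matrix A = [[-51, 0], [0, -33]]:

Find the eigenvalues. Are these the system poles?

For diagonal matrix, eigenvalues are diagonal entries: λ₁ = -51, λ₂ = -33. Eigenvalues of A = system poles.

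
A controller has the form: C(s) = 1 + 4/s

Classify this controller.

This is a Proportional-Integral (PI) controller.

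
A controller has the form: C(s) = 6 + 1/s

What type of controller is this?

This is a Proportional-Integral (PI) controller.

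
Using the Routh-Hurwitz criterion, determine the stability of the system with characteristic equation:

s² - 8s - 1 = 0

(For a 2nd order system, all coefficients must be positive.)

Coefficients: 1, -8, -1. b=-8, c=-1 not positive, so system is unstable.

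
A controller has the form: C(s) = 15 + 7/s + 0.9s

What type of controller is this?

This is a Proportional-Integral-Derivative (PID) controller.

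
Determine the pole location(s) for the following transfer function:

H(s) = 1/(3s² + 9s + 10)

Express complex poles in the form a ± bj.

Discriminant = 9² - 4×3×10 = 81 - 120 = -39 < 0, so the poles are a complex conjugate pair s = (-9 ± j√39)/(2×3). Real part = -9/(2×3) = -9/6 = -1.5; imaginary part = ±√39/(2×3) ≈ 1.0408. Poles: s = -1.5 ± 1.0408j.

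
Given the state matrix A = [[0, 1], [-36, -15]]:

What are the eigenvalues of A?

det(A - λI) = λ² - (-15)λ + 36 = (λ - (-3))(λ - (-12)). Eigenvalues: -3, -12.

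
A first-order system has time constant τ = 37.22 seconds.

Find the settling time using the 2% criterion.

For first-order system, 2% settling time ≈ 4τ = 4 × 37.22 = 148.88 s.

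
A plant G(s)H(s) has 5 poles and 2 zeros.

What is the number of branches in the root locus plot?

Root locus has n branches where n = number of poles = 5.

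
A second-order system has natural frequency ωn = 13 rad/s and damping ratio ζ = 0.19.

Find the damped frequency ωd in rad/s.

ωd = ωn√(1 - ζ²) = 13√(1 - 0.19²) = 12.76 rad/s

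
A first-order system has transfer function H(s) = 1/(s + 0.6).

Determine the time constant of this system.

For H(s) = 1/(s + 1/τ), the pole is at -1/τ = -0.6, so τ = 1/0.6 = 1.6667 s.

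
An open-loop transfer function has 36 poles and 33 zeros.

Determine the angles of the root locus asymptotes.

n - m = 36 - 33 = 3. Angles: θk = (2k + 1)·180°/3 = 60°, 180°, 300°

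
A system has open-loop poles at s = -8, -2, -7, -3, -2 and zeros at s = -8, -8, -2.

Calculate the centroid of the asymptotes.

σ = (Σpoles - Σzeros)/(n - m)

σ = (Σpoles - Σzeros)/(n - m) = (-22 - (-18))/(5 - 3) = -4/2 = -2.0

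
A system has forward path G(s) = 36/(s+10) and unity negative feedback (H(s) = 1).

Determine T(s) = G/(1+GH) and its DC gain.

T(s) = G/(1+GH) = [36/(s+10)] / [1 + 36/(s+10)] = 36/(s+10+36) = 36/(s+46). DC gain = 36/46 = 0.7826.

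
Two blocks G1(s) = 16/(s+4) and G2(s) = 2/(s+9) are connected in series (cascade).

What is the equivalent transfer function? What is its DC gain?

Series: multiply transfer functions. G_eq = 16/(s+4) × 2/(s+9) = 32/((s+4)(s+9)). DC gain = 32/(4×9) = 0.8889.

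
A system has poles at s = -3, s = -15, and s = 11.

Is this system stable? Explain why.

Pole(s) at s = 11 are not in the left half-plane. System is unstable.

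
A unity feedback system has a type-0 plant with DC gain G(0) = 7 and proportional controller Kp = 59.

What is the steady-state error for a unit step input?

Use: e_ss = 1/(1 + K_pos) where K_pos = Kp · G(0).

K_pos = Kp · G(0) = 59 × 7 = 413. e_ss = 1/(1 + 413) = 0.0024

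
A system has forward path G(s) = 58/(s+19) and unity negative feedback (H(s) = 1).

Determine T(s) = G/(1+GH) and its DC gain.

T(s) = G/(1+GH) = [58/(s+19)] / [1 + 58/(s+19)] = 58/(s+19+58) = 58/(s+77). DC gain = 58/77 = 0.7532.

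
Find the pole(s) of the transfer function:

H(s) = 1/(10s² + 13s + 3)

Discriminant = 13² - 4×10×3 = 169 - 120 = 49 > 0, so two distinct real poles. Using quadratic formula: s = (-13 ± √49)/(2×10) = (-13 ± √49)/20, with √49 = 7. s₁ = -6/20 = -0.3, s₂ = -20/20 = -1. Poles: s₁ = -0.3, s₂ = -1.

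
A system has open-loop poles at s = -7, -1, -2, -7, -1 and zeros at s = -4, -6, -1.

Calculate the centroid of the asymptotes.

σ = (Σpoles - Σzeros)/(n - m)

σ = (Σpoles - Σzeros)/(n - m) = (-18 - (-11))/(5 - 3) = -7/2 = -3.5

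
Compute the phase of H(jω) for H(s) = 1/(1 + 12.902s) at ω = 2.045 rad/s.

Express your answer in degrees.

Phase = -arctan(ωτ) = -arctan(2.045 × 12.902) = -87.8°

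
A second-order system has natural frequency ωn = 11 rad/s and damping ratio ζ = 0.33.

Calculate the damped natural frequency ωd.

ωd = ωn√(1 - ζ²) = 11√(1 - 0.33²) = 10.38 rad/s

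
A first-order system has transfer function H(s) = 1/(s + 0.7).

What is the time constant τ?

For H(s) = 1/(s + 1/τ), the pole is at -1/τ = -0.7, so τ = 1/0.7 = 1.4286 s.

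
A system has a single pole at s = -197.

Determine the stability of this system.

Pole at s = -197 is in the left half-plane. Stable.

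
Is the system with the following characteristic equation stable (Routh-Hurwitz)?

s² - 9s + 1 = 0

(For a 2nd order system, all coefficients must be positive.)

Coefficients: 1, -9, 1. b=-9 not positive, so system is unstable.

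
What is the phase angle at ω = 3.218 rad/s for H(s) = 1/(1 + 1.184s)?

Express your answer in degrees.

Phase = -arctan(ωτ) = -arctan(3.218 × 1.184) = -75.3°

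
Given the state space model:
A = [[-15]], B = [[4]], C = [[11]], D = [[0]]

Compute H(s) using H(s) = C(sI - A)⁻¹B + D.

(sI - A)⁻¹ = 1/(s + 15). H(s) = 11 × 4/(s + 15) + 0 = 44/(s + 15).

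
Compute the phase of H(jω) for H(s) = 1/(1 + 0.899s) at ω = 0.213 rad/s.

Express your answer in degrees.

Phase = -arctan(ωτ) = -arctan(0.213 × 0.899) = -10.8°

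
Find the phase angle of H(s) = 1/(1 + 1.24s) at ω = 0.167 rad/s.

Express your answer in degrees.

Phase = -arctan(ωτ) = -arctan(0.167 × 1.24) = -11.7°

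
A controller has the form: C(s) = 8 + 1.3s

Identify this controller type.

This is a Proportional-Derivative (PD) controller.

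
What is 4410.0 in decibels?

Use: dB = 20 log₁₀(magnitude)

dB = 20 log₁₀(4410.0) = 72.9 dB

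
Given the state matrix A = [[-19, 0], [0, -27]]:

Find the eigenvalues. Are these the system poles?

For diagonal matrix, eigenvalues are diagonal entries: λ₁ = -19, λ₂ = -27. Eigenvalues of A = system poles.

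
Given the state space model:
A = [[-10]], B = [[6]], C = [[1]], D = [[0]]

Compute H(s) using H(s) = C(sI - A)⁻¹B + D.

(sI - A)⁻¹ = 1/(s + 10). H(s) = 1 × 6/(s + 10) + 0 = 6/(s + 10).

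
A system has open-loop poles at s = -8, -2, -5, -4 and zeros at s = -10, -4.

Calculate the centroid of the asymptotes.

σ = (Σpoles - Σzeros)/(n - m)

σ = (Σpoles - Σzeros)/(n - m) = (-19 - (-14))/(4 - 2) = -5/2 = -2.5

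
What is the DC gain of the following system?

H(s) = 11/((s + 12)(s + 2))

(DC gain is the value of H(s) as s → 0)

DC gain = H(0) = 11/(12 × 2) = 11/24 = 0.4583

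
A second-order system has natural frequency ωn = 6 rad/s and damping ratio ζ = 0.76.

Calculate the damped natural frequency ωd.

ωd = ωn√(1 - ζ²) = 6√(1 - 0.76²) = 3.9 rad/s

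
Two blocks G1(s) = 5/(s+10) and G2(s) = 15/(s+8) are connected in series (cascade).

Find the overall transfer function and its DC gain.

Series: multiply transfer functions. G_eq = 5/(s+10) × 15/(s+8) = 75/((s+10)(s+8)). DC gain = 75/(10×8) = 0.9375.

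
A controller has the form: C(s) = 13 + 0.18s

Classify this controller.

This is a Proportional-Derivative (PD) controller.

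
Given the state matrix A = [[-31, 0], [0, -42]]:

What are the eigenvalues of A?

For diagonal matrix, eigenvalues are diagonal entries: λ₁ = -31, λ₂ = -42.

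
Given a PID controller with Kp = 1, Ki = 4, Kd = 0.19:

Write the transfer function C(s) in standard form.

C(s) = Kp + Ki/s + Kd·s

Substituting values: C(s) = 1 + 4/s + 0.19s = (0.19s² + s + 4)/s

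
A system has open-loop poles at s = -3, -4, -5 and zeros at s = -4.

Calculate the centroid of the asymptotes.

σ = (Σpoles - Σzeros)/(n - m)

σ = (Σpoles - Σzeros)/(n - m) = (-12 - (-4))/(3 - 1) = -8/2 = -4.0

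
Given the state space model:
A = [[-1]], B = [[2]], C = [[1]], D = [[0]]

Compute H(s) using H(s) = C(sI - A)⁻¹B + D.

(sI - A)⁻¹ = 1/(s + 1). H(s) = 1 × 2/(s + 1) + 0 = 2/(s + 1).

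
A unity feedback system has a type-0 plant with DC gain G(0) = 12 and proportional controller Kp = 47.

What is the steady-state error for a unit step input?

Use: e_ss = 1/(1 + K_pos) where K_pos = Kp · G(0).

K_pos = Kp · G(0) = 47 × 12 = 564. e_ss = 1/(1 + 564) = 0.0018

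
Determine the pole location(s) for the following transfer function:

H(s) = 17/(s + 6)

Pole is where denominator = 0: s + 6 = 0, so s = -6.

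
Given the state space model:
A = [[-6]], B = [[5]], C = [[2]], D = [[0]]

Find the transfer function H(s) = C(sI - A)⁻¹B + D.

(sI - A)⁻¹ = 1/(s + 6). H(s) = 2 × 5/(s + 6) + 0 = 10/(s + 6).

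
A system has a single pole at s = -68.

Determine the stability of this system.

Pole at s = -68 is in the left half-plane. Stable.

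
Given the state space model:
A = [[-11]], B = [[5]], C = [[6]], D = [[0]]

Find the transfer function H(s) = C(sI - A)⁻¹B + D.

(sI - A)⁻¹ = 1/(s + 11). H(s) = 6 × 5/(s + 11) + 0 = 30/(s + 11).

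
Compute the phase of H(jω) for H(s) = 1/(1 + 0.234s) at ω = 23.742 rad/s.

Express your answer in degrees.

Phase = -arctan(ωτ) = -arctan(23.742 × 0.234) = -79.8°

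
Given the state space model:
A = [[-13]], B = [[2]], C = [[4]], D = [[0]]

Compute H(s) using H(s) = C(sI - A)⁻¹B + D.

(sI - A)⁻¹ = 1/(s + 13). H(s) = 4 × 2/(s + 13) + 0 = 8/(s + 13).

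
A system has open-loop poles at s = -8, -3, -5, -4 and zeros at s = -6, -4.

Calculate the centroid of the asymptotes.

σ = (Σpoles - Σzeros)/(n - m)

σ = (Σpoles - Σzeros)/(n - m) = (-20 - (-10))/(4 - 2) = -10/2 = -5.0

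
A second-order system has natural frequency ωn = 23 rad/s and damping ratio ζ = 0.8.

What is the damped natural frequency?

ωd = ωn√(1 - ζ²) = 23√(1 - 0.8²) = 13.8 rad/s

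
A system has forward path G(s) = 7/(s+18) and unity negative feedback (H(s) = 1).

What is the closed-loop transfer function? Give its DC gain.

T(s) = G/(1+GH) = [7/(s+18)] / [1 + 7/(s+18)] = 7/(s+18+7) = 7/(s+25). DC gain = 7/25 = 0.28.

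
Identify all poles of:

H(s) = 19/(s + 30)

Pole is where denominator = 0: s + 30 = 0, so s = -30.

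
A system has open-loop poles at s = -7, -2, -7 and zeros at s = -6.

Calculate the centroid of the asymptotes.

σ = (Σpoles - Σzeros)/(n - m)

σ = (Σpoles - Σzeros)/(n - m) = (-16 - (-6))/(3 - 1) = -10/2 = -5.0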